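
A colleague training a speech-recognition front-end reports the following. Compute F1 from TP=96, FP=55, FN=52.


Precision = 96/151 = 0.6358
Recall = 96/148 = 0.6486
F1 = 2·P·R/(P+R) = 2·TP/(2·TP+FP+FN) = 192/(192+55+52) = 192/299 = 0.6421

0.6421


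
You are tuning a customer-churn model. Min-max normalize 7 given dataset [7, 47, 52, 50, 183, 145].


min=7, max=183
(7-7)/(183-7) = 0/176 = 0.0

0.0


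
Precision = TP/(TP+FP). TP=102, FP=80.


Precision = TP/(TP+FP)
= 102/(102+80)
= 102/182 = 56.04%

56.04%


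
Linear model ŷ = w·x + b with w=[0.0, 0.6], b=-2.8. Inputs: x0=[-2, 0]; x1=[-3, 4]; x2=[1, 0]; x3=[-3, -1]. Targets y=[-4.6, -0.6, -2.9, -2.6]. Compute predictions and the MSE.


ŷ0 = (0.0)·(-2) + (0.6)·(0) - 2.8 = -2.8
ŷ1 = (0.0)·(-3) + (0.6)·(4) - 2.8 = -0.4
ŷ2 = (0.0)·(1) + (0.6)·(0) - 2.8 = -2.8
ŷ3 = (0.0)·(-3) + (0.6)·(-1) - 2.8 = -3.4
errors² = [3.24, 0.04, 0.01, 0.64]
MSE = 3.9300/4 = 0.9825

0.9825


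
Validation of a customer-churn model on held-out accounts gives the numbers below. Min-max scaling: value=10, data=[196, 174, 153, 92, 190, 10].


min=10, max=196
(10-10)/(196-10) = 0/186 = 0.0

0.0


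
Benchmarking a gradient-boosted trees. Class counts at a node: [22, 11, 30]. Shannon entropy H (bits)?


Probabilities: [22/63, 11/63, 30/63] ≈ [0.3492, 0.1746, 0.4762]
H = -((22/63)·log₂(22/63) + (11/63)·log₂(11/63) + (30/63)·log₂(30/63))
  = 1.4794 bits

1.4794 bits


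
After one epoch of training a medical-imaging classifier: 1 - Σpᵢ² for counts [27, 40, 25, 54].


Probabilities: [27/146, 40/146, 25/146, 54/146] ≈ [0.1849, 0.274, 0.1712, 0.3699]
Σpᵢ² = (729 + 1600 + 625 + 2916)/146² = 5870/21316
Gini = 1 - Σpᵢ² = 1 - 5870/21316 = 0.7246

0.7246


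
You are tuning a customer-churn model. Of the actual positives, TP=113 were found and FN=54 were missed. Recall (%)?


Recall = TP/(TP+FN)
= 113/(113+54)
= 113/167 = 67.66%

67.66%


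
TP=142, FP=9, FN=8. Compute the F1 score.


Precision = 142/151 = 0.9404
Recall = 142/150 = 0.9467
F1 = 2·P·R/(P+R) = 2·TP/(2·TP+FP+FN) = 284/(284+9+8) = 284/301 = 0.9435

0.9435


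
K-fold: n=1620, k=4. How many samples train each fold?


Fold size = 1620/4 = 405
Training per fold = 1620 - 405 = 1215

1215


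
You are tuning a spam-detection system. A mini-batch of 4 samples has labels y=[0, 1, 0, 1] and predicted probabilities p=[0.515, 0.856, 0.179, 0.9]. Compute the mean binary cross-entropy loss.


L[0] = -ln(1-0.515) = -ln(0.485) = 0.7236
L[1] = -ln(0.856) = 0.1555
L[2] = -ln(1-0.179) = -ln(0.821) = 0.1972
L[3] = -ln(0.9) = 0.1054
mean = (0.7236 + 0.1555 + 0.1972 + 0.1054)/4 = 0.2954

0.2954


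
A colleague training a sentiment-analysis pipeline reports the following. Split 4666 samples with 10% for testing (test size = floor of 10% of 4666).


Test = ⌊4666·10/100⌋ = 466
Train = 4666 - 466 = 4200

Train: 4200, Test: 466


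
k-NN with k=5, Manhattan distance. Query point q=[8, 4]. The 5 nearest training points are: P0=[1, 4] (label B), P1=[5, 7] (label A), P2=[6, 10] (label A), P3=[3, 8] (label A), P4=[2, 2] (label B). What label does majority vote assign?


d(q,P0) = 7  (label B)
d(q,P1) = 6  (label A)
d(q,P2) = 8  (label A)
d(q,P3) = 9  (label A)
d(q,P4) = 8  (label B)
Votes: A=3, B=2
Majority → A

A


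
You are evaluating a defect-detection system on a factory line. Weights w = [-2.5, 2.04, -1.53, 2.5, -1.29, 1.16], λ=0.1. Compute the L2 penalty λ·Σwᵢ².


‖w‖₂² = (-2.5)² + (2.04)² + (-1.53)² + (2.5)² + (-1.29)² + (1.16)²
     = 6.25 + 4.1616 + 2.3409 + 6.25 + 1.6641 + 1.3456
     = 22.0122
λ·‖w‖₂² = 0.1·22.0122 = 2.20122

2.20122


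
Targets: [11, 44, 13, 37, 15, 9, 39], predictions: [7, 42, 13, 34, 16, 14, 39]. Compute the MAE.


Absolute errors: |11-7|=4, |44-42|=2, |13-13|=0, |37-34|=3, |15-16|=1, |9-14|=5, |39-39|=0
Sum = 15
MAE = 15/7 = 15/7

15/7


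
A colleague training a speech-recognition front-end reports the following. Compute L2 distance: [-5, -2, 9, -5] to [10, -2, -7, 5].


d = √((-5-10)² + (-2+ 2)² + (9+ 7)² + (-5-5)²)
  = √(225 + 0 + 256 + 100)
  = √581 = 24.1039

24.1039


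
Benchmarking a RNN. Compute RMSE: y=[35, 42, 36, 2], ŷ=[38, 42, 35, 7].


MSE = 35/4 = 8.75
RMSE = √(35/4) = 2.958

2.958


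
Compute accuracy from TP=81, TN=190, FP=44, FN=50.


Accuracy = (TP+TN)/(TP+TN+FP+FN)
= (81+190)/(365)
= 271/365 = 74.25%

74.25%


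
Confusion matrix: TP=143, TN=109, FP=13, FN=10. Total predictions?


Total = TP + TN + FP + FN
= 143 + 109 + 13 + 10
= 275
(Predicted positive: 156, predicted negative: 119)

275


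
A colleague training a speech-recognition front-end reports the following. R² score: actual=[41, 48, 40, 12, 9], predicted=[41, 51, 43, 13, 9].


ȳ = 30
SS_res = Σ(y-ŷ)² = 19
SS_tot = Σ(y-ȳ)² = 1310
R² = 1 - SS_res/SS_tot = 1 - 0.0145 = 0.9855

0.9855


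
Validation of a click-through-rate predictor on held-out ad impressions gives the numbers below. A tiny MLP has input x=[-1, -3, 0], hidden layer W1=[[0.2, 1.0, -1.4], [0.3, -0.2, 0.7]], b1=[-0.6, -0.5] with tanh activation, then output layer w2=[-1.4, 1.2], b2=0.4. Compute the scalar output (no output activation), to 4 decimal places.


z1[0] = (0.2)·(-1) + (1.0)·(-3) + (-1.4)·(0) - 0.6 = -3.8
z1[1] = (0.3)·(-1) + (-0.2)·(-3) + (0.7)·(0) - 0.5 = -0.2
h = tanh(z1) = [-0.999, -0.1974]
output = (-1.4)·(-0.999) + (1.2)·(-0.1974) + 0.4 = 1.5617

1.5617


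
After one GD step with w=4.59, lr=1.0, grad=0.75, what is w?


w_new = w - α·∇
= 4.59 - 1.0·0.75
= 4.59 - 0.75
= 3.84

3.84


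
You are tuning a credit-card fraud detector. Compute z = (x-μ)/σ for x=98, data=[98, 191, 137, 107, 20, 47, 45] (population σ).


μ = 92.1429, σ = 55.4267
z = (98 - 92.1429)/55.4267 = 0.1057

0.1057


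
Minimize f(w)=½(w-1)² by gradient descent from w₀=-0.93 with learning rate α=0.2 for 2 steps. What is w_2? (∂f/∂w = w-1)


step 1: grad = -0.93-1 = -1.93; w = -0.93 - 0.2·(-1.93) = -0.544
step 2: grad = -0.544-1 = -1.544; w = -0.544 - 0.2·(-1.544) = -0.2352

-0.2352


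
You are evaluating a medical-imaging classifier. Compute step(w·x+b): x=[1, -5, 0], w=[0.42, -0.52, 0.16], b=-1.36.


z = (1)·(0.42) + (-5)·(-0.52) + (0)·(0.16) - 1.36
  = 1.66
step(z) = 1 (z≥0)

1


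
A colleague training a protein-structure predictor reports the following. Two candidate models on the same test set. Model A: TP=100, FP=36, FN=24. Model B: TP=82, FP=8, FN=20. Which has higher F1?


Model A: P=100/136=0.7353, R=100/124=0.8065, F1=2PR/(P+R)=2TP/(2TP+FP+FN)=200/260=0.7692
Model B: P=82/90=0.9111, R=82/102=0.8039, F1=2PR/(P+R)=2TP/(2TP+FP+FN)=164/192=0.8542
0.7692 < 0.8542 → Model B

Model B


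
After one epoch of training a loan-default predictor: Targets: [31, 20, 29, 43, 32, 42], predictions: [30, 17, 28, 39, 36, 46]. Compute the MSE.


Squared errors: (31-30)²=1, (20-17)²=9, (29-28)²=1, (43-39)²=16, (32-36)²=16, (42-46)²=16
Sum = 59
MSE = 59/6 = 59/6

59/6


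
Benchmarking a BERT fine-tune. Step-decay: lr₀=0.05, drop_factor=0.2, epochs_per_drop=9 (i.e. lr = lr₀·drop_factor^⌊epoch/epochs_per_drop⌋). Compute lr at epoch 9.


n_drops = ⌊9/9⌋ = 1
lr = 0.05·0.2^1 = 0.05·0.2 = 0.01

0.01


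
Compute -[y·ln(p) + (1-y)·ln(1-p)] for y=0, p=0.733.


BCE = -[y·ln(p) + (1-y)·ln(1-p)]
= -0 - 1·ln(1-0.733)
= -ln(0.267) = 1.3205

1.3205


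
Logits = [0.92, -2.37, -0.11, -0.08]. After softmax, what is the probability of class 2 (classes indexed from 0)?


Exponentials: e^0.92=2.5093, e^-2.37=0.0935, e^-0.11=0.8958, e^-0.08=0.9231
Sum = 4.4217
Softmax = [0.5675, 0.0211, 0.2026, 0.2088]
p[2] = 0.8958/4.4217 = 0.2026

0.2026


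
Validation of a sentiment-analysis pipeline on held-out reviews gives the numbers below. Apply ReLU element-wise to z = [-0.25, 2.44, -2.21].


ReLU(-0.25) = max(0, -0.25) = 0.0
ReLU(2.44) = max(0, 2.44) = 2.44
ReLU(-2.21) = max(0, -2.21) = 0.0
result = [0.0, 2.44, 0.0]

[0.0, 2.44, 0.0]


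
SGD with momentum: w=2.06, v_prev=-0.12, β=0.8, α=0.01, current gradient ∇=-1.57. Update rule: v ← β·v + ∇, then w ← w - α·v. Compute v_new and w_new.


v_new = 0.8·-0.12 - 1.57 = -0.096 - 1.57 = -1.666
w_new = 2.06 - 0.01·-1.666 = 2.06 + 0.01666 = 2.07666

v_new=-1.666, w_new=2.07666


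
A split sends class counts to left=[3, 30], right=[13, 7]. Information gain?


Parent = [16, 37], H_parent = 0.8836
H_left = 0.4395 (n=33), H_right = 0.9341 (n=20)
H_children = (33/53)·0.4395 + (20/53)·0.9341 = 0.6261
IG = 0.8836 - 0.6261 = 0.2575

0.2575


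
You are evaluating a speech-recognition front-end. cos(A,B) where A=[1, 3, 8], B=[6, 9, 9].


A·B = 1·6 + 3·9 + 8·9 = 105
‖A‖ = √74 = 8.6023, ‖B‖ = √198 = 14.0712
cos = 105/(√74·√198) = 105/√14652 = 0.8674

0.8674


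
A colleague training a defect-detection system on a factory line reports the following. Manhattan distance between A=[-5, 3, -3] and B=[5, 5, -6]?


d = |-5-5| + |3-5| + |-3+ 6|
  = 10 + 2 + 3
  = 15

15


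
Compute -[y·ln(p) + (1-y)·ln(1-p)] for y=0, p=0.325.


BCE = -[y·ln(p) + (1-y)·ln(1-p)]
= -0 - 1·ln(1-0.325)
= -ln(0.675) = 0.393

0.393


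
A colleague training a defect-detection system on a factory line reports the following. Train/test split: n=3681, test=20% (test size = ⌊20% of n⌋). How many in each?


Test = ⌊3681·20/100⌋ = 736
Train = 3681 - 736 = 2945

Train: 2945, Test: 736


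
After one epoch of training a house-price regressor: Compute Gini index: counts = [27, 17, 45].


Probabilities: [27/89, 17/89, 45/89] ≈ [0.3034, 0.191, 0.5056]
Σpᵢ² = (729 + 289 + 2025)/89² = 3043/7921
Gini = 1 - Σpᵢ² = 1 - 3043/7921 = 0.6158

0.6158


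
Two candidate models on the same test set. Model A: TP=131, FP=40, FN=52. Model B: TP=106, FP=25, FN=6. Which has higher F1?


Model A: P=131/171=0.7661, R=131/183=0.7158, F1=2PR/(P+R)=2TP/(2TP+FP+FN)=262/354=0.7401
Model B: P=106/131=0.8092, R=106/112=0.9464, F1=2PR/(P+R)=2TP/(2TP+FP+FN)=212/243=0.8724
0.7401 < 0.8724 → Model B

Model B


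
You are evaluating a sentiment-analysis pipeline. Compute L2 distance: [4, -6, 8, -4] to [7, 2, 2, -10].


d = √((4-7)² + (-6-2)² + (8-2)² + (-4+ 10)²)
  = √(9 + 64 + 36 + 36)
  = √145 = 12.0416

12.0416


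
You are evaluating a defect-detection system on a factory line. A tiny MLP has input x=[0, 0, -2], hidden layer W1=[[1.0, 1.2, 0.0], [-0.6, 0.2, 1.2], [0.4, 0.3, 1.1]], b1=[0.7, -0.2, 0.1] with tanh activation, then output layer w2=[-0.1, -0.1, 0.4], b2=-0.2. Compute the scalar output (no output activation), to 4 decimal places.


z1[0] = (1.0)·(0) + (1.2)·(0) + (0.0)·(-2) + 0.7 = 0.7
z1[1] = (-0.6)·(0) + (0.2)·(0) + (1.2)·(-2) - 0.2 = -2.6
z1[2] = (0.4)·(0) + (0.3)·(0) + (1.1)·(-2) + 0.1 = -2.1
h = tanh(z1) = [0.6044, -0.989, -0.9705]
output = (-0.1)·(0.6044) + (-0.1)·(-0.989) + (0.4)·(-0.9705) - 0.2 = -0.5497

-0.5497


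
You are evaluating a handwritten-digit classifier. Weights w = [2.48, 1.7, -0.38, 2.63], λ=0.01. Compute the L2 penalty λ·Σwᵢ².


‖w‖₂² = (2.48)² + (1.7)² + (-0.38)² + (2.63)²
     = 6.1504 + 2.89 + 0.1444 + 6.9169
     = 16.1017
λ·‖w‖₂² = 0.01·16.1017 = 0.161017

0.161017


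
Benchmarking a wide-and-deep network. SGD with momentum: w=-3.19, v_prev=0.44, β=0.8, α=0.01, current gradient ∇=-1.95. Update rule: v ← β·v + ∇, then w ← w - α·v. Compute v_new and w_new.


v_new = 0.8·0.44 - 1.95 = 0.352 - 1.95 = -1.598
w_new = -3.19 - 0.01·-1.598 = -3.19 + 0.01598 = -3.17402

v_new=-1.598, w_new=-3.17402


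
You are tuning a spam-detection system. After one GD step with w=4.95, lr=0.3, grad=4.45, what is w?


w_new = w - α·∇
= 4.95 - 0.3·4.45
= 4.95 - 1.335
= 3.615

3.615


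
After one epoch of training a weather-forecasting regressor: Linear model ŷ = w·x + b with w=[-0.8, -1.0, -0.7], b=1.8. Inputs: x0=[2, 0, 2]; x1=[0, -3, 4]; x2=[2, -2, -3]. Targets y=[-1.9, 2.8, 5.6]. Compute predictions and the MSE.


ŷ0 = (-0.8)·(2) + (-1.0)·(0) + (-0.7)·(2) + 1.8 = -1.2
ŷ1 = (-0.8)·(0) + (-1.0)·(-3) + (-0.7)·(4) + 1.8 = 2.0
ŷ2 = (-0.8)·(2) + (-1.0)·(-2) + (-0.7)·(-3) + 1.8 = 4.3
errors² = [0.49, 0.64, 1.69]
MSE = 2.8200/3 = 0.94

0.94


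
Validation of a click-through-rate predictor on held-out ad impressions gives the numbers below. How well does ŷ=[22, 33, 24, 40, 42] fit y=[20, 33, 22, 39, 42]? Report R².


ȳ = 31.2
SS_res = Σ(y-ŷ)² = 9
SS_tot = Σ(y-ȳ)² = 390.8
R² = 1 - SS_res/SS_tot = 1 - 0.023 = 0.977

0.977


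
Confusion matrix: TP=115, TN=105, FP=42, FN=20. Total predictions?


Total = TP + TN + FP + FN
= 115 + 105 + 42 + 20
= 282
(Predicted positive: 157, predicted negative: 125)

282


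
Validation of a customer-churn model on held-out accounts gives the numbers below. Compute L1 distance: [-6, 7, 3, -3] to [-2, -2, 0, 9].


d = |-6+ 2| + |7+ 2| + |3-0| + |-3-9|
  = 4 + 9 + 3 + 12
  = 28

28


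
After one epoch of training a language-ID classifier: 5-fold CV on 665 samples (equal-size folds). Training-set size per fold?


Fold size = 665/5 = 133
Training per fold = 665 - 133 = 532

532


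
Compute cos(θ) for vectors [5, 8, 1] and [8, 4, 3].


A·B = 5·8 + 8·4 + 1·3 = 75
‖A‖ = √90 = 9.4868, ‖B‖ = √89 = 9.434
cos = 75/(√90·√89) = 75/√8010 = 0.838

0.838


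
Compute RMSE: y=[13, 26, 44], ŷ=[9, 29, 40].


MSE = 41/3 = 13.6667
RMSE = √(41/3) = 3.6968

3.6968


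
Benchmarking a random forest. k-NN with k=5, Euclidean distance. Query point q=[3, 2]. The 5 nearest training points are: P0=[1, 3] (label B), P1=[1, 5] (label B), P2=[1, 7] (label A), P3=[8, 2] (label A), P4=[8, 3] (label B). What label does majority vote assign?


d(q,P0) = 2.2361  (label B)
d(q,P1) = 3.6056  (label B)
d(q,P2) = 5.3852  (label A)
d(q,P3) = 5.0  (label A)
d(q,P4) = 5.099  (label B)
Votes: A=2, B=3
Majority → B

B


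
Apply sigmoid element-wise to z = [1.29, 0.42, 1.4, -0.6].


σ(1.29) = 1/(1+e^-1.29) = 0.7841
σ(0.42) = 1/(1+e^-0.42) = 0.6035
σ(1.4) = 1/(1+e^-1.4) = 0.8022
σ(-0.6) = 1/(1+e^0.6) = 0.3543
result = [0.7841, 0.6035, 0.8022, 0.3543]

[0.7841, 0.6035, 0.8022, 0.3543]


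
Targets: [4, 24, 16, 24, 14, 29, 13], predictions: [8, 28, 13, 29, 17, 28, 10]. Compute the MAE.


Absolute errors: |4-8|=4, |24-28|=4, |16-13|=3, |24-29|=5, |14-17|=3, |29-28|=1, |13-10|=3
Sum = 23
MAE = 23/7 = 23/7

23/7


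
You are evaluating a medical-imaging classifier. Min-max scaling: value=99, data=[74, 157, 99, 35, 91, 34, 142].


min=34, max=157
(99-34)/(157-34) = 65/123 = 0.5285

0.5285


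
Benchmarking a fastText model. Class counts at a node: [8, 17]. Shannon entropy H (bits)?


Probabilities: [8/25, 17/25] ≈ [0.32, 0.68]
H = -((8/25)·log₂(8/25) + (17/25)·log₂(17/25))
  = 0.9044 bits

0.9044 bits


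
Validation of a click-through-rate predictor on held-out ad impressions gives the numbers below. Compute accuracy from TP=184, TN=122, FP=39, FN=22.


Accuracy = (TP+TN)/(TP+TN+FP+FN)
= (184+122)/(367)
= 306/367 = 83.38%

83.38%


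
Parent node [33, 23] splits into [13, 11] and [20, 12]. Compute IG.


Parent = [33, 23], H_parent = 0.9769
H_left = 0.995 (n=24), H_right = 0.9544 (n=32)
H_children = (24/56)·0.995 + (32/56)·0.9544 = 0.9718
IG = 0.9769 - 0.9718 = 0.0051

0.0051


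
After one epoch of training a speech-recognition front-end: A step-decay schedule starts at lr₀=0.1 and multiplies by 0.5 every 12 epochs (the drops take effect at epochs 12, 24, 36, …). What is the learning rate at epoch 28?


n_drops = ⌊28/12⌋ = 2
lr = 0.1·0.5^2 = 0.1·0.25 = 0.025

0.025


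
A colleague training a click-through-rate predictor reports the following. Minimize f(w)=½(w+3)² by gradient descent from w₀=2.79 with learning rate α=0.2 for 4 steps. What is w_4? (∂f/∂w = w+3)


step 1: grad = 2.79+3 = 5.79; w = 2.79 - 0.2·(5.79) = 1.632
step 2: grad = 1.632+3 = 4.632; w = 1.632 - 0.2·(4.632) = 0.7056
step 3: grad = 0.7056+3 = 3.7056; w = 0.7056 - 0.2·(3.7056) = -0.03552
step 4: grad = -0.03552+3 = 2.96448; w = -0.03552 - 0.2·(2.96448) = -0.628416

-0.628416


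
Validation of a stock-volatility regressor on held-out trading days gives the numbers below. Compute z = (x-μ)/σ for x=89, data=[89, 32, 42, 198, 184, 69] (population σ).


μ = 102.3333, σ = 65.4438
z = (89 - 102.3333)/65.4438 = -0.2037

-0.2037


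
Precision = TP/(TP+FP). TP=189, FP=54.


Precision = TP/(TP+FP)
= 189/(189+54)
= 189/243 = 77.78%

77.78%


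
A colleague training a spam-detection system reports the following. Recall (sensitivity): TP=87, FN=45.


Recall = TP/(TP+FN)
= 87/(87+45)
= 87/132 = 65.91%

65.91%


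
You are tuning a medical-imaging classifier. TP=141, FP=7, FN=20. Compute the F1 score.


Precision = 141/148 = 0.9527
Recall = 141/161 = 0.8758
F1 = 2·P·R/(P+R) = 2·TP/(2·TP+FP+FN) = 282/(282+7+20) = 282/309 = 0.9126

0.9126


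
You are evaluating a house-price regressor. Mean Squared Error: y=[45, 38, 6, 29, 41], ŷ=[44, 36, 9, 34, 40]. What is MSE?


Squared errors: (45-44)²=1, (38-36)²=4, (6-9)²=9, (29-34)²=25, (41-40)²=1
Sum = 40
MSE = 40/5 = 8

8


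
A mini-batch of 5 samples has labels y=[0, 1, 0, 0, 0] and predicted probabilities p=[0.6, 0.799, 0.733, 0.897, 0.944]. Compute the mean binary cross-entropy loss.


L[0] = -ln(1-0.6) = -ln(0.4) = 0.9163
L[1] = -ln(0.799) = 0.2244
L[2] = -ln(1-0.733) = -ln(0.267) = 1.3205
L[3] = -ln(1-0.897) = -ln(0.103) = 2.273
L[4] = -ln(1-0.944) = -ln(0.056) = 2.8824
mean = (0.9163 + 0.2244 + 1.3205 + 2.273 + 2.8824)/5 = 1.5233

1.5233


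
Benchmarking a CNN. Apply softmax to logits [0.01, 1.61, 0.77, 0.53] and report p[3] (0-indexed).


Exponentials: e^0.01=1.0101, e^1.61=5.0028, e^0.77=2.1598, e^0.53=1.6989
Sum = 9.8716
Softmax = [0.1023, 0.5068, 0.2188, 0.1721]
p[3] = 1.6989/9.8716 = 0.1721

0.1721


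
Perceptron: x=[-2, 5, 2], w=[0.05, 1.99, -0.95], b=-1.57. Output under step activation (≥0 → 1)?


z = (-2)·(0.05) + (5)·(1.99) + (2)·(-0.95) - 1.57
  = 6.38
step(z) = 1 (z≥0)

1


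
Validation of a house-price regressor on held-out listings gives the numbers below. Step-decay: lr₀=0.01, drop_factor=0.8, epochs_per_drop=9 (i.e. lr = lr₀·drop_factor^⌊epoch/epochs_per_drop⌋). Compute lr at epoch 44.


n_drops = ⌊44/9⌋ = 4
lr = 0.01·0.8^4 = 0.01·0.4096 = 0.004096

0.004096


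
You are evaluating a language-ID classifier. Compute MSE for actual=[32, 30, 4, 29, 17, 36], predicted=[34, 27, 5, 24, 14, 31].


Squared errors: (32-34)²=4, (30-27)²=9, (4-5)²=1, (29-24)²=25, (17-14)²=9, (36-31)²=25
Sum = 73
MSE = 73/6 = 73/6

73/6


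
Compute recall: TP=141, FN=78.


Recall = TP/(TP+FN)
= 141/(141+78)
= 141/219 = 64.38%

64.38%


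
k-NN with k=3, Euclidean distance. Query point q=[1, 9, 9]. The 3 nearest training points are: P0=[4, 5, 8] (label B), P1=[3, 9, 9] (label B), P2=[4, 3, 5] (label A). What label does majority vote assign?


d(q,P0) = 5.099  (label B)
d(q,P1) = 2.0  (label B)
d(q,P2) = 7.8102  (label A)
Votes: A=1, B=2
Majority → B

B


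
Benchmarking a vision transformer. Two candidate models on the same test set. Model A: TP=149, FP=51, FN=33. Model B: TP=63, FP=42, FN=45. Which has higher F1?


Model A: P=149/200=0.745, R=149/182=0.8187, F1=2PR/(P+R)=2TP/(2TP+FP+FN)=298/382=0.7801
Model B: P=63/105=0.6, R=63/108=0.5833, F1=2PR/(P+R)=2TP/(2TP+FP+FN)=126/213=0.5915
0.7801 > 0.5915 → Model A

Model A


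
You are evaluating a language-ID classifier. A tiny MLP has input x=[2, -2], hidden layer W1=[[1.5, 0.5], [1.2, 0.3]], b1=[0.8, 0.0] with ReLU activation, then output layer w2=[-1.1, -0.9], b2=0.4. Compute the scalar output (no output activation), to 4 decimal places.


z1[0] = (1.5)·(2) + (0.5)·(-2) + 0.8 = 2.8
z1[1] = (1.2)·(2) + (0.3)·(-2) + 0.0 = 1.8
h = ReLU(z1) = [2.8, 1.8]
output = (-1.1)·(2.8) + (-0.9)·(1.8) + 0.4 = -4.3

-4.3


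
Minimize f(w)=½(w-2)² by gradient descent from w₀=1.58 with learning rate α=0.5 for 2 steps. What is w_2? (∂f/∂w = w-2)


step 1: grad = 1.58-2 = -0.42; w = 1.58 - 0.5·(-0.42) = 1.79
step 2: grad = 1.79-2 = -0.21; w = 1.79 - 0.5·(-0.21) = 1.895

1.895


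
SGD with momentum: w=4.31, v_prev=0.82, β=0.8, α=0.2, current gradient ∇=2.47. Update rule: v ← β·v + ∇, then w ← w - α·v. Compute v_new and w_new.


v_new = 0.8·0.82 + 2.47 = 0.656 + 2.47 = 3.126
w_new = 4.31 - 0.2·3.126 = 4.31 - 0.6252 = 3.6848

v_new=3.126, w_new=3.6848


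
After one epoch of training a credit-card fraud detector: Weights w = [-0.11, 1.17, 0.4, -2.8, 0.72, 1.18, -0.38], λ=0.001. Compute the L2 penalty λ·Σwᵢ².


‖w‖₂² = (-0.11)² + (1.17)² + (0.4)² + (-2.8)² + (0.72)² + (1.18)² + (-0.38)²
     = 0.0121 + 1.3689 + 0.16 + 7.84 + 0.5184 + 1.3924 + 0.1444
     = 11.4362
λ·‖w‖₂² = 0.001·11.4362 = 0.011436

0.011436


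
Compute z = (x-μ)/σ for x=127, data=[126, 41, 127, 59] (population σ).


μ = 88.25, σ = 38.7774
z = (127 - 88.25)/38.7774 = 0.9993

0.9993


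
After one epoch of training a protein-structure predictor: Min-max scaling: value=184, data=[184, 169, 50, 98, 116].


min=50, max=184
(184-50)/(184-50) = 134/134 = 1.0

1.0


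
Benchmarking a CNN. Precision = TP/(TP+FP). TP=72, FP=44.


Precision = TP/(TP+FP)
= 72/(72+44)
= 72/116 = 62.07%

62.07%


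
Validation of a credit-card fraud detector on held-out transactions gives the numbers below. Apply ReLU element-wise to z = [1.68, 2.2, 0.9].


ReLU(1.68) = max(0, 1.68) = 1.68
ReLU(2.2) = max(0, 2.2) = 2.2
ReLU(0.9) = max(0, 0.9) = 0.9
result = [1.68, 2.2, 0.9]

[1.68, 2.2, 0.9]


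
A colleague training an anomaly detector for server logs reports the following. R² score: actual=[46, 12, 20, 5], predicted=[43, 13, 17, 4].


ȳ = 20.75
SS_res = Σ(y-ŷ)² = 20
SS_tot = Σ(y-ȳ)² = 962.75
R² = 1 - SS_res/SS_tot = 1 - 0.0208 = 0.9792

0.9792


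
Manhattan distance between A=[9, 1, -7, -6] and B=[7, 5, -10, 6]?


d = |9-7| + |1-5| + |-7+ 10| + |-6-6|
  = 2 + 4 + 3 + 12
  = 21

21


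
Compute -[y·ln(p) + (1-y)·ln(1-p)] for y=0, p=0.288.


BCE = -[y·ln(p) + (1-y)·ln(1-p)]
= -0 - 1·ln(1-0.288)
= -ln(0.712) = 0.3397

0.3397


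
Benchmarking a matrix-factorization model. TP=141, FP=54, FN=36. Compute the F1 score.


Precision = 141/195 = 0.7231
Recall = 141/177 = 0.7966
F1 = 2·P·R/(P+R) = 2·TP/(2·TP+FP+FN) = 282/(282+54+36) = 282/372 = 0.7581

0.7581


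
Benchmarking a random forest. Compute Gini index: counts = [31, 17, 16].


Probabilities: [31/64, 17/64, 16/64] ≈ [0.4844, 0.2656, 0.25]
Σpᵢ² = (961 + 289 + 256)/64² = 1506/4096
Gini = 1 - Σpᵢ² = 1 - 1506/4096 = 0.6323

0.6323


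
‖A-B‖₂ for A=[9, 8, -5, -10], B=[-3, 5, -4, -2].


d = √((9+ 3)² + (8-5)² + (-5+ 4)² + (-10+ 2)²)
  = √(144 + 9 + 1 + 64)
  = √218 = 14.7648

14.7648


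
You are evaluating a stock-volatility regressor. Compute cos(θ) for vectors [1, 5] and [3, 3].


A·B = 1·3 + 5·3 = 18
‖A‖ = √26 = 5.099, ‖B‖ = √18 = 4.2426
cos = 18/(√26·√18) = 18/√468 = 0.8321

0.8321


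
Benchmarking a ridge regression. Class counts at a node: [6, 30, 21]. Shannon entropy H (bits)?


Probabilities: [6/57, 30/57, 21/57] ≈ [0.1053, 0.5263, 0.3684]
H = -((6/57)·log₂(6/57) + (30/57)·log₂(30/57) + (21/57)·log₂(21/57))
  = 1.36 bits

1.36 bits


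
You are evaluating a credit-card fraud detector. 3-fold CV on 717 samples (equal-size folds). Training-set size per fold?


Fold size = 717/3 = 239
Training per fold = 717 - 239 = 478

478


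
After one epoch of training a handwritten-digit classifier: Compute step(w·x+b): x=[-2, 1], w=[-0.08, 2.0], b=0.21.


z = (-2)·(-0.08) + (1)·(2.0) + 0.21
  = 2.37
step(z) = 1 (z≥0)

1


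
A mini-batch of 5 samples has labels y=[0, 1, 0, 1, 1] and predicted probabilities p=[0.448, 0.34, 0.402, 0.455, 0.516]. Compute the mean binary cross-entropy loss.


L[0] = -ln(1-0.448) = -ln(0.552) = 0.5942
L[1] = -ln(0.34) = 1.0788
L[2] = -ln(1-0.402) = -ln(0.598) = 0.5142
L[3] = -ln(0.455) = 0.7875
L[4] = -ln(0.516) = 0.6616
mean = (0.5942 + 1.0788 + 0.5142 + 0.7875 + 0.6616)/5 = 0.7273

0.7273


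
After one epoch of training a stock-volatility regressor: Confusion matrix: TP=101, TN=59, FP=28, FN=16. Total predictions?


Total = TP + TN + FP + FN
= 101 + 59 + 28 + 16
= 204
(Predicted positive: 129, predicted negative: 75)

204


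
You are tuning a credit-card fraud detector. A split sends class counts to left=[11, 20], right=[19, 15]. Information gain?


Parent = [30, 35], H_parent = 0.9957
H_left = 0.9383 (n=31), H_right = 0.99 (n=34)
H_children = (31/65)·0.9383 + (34/65)·0.99 = 0.9653
IG = 0.9957 - 0.9653 = 0.0304

0.0304


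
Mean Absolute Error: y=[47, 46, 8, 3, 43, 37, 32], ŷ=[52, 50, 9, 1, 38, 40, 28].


Absolute errors: |47-52|=5, |46-50|=4, |8-9|=1, |3-1|=2, |43-38|=5, |37-40|=3, |32-28|=4
Sum = 24
MAE = 24/7 = 24/7

24/7


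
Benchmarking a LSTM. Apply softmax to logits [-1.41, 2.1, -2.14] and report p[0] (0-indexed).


Exponentials: e^-1.41=0.2441, e^2.1=8.1662, e^-2.14=0.1177
Sum = 8.528
Softmax = [0.0286, 0.9576, 0.0138]
p[0] = 0.2441/8.528 = 0.0286

0.0286


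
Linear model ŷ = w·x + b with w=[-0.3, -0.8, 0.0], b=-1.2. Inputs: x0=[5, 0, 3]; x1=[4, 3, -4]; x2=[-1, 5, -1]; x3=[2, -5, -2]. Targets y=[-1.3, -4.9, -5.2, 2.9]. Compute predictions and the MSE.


ŷ0 = (-0.3)·(5) + (-0.8)·(0) + (0.0)·(3) - 1.2 = -2.7
ŷ1 = (-0.3)·(4) + (-0.8)·(3) + (0.0)·(-4) - 1.2 = -4.8
ŷ2 = (-0.3)·(-1) + (-0.8)·(5) + (0.0)·(-1) - 1.2 = -4.9
ŷ3 = (-0.3)·(2) + (-0.8)·(-5) + (0.0)·(-2) - 1.2 = 2.2
errors² = [1.96, 0.01, 0.09, 0.49]
MSE = 2.5500/4 = 0.6375

0.6375


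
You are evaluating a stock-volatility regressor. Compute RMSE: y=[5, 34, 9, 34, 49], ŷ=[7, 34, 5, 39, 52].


MSE = 54/5 = 10.8
RMSE = √(54/5) = 3.2863

3.2863


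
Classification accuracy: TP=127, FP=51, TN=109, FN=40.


Accuracy = (TP+TN)/(TP+TN+FP+FN)
= (127+109)/(327)
= 236/327 = 72.17%

72.17%


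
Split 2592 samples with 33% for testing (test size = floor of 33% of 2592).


Test = ⌊2592·33/100⌋ = 855
Train = 2592 - 855 = 1737

Train: 1737, Test: 855


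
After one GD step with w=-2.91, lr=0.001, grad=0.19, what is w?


w_new = w - α·∇
= -2.91 - 0.001·0.19
= -2.91 - 0.00019
= -2.91019

-2.91019


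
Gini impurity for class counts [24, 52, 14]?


Probabilities: [24/90, 52/90, 14/90] ≈ [0.2667, 0.5778, 0.1556]
Σpᵢ² = (576 + 2704 + 196)/90² = 3476/8100
Gini = 1 - Σpᵢ² = 1 - 3476/8100 = 0.5709

0.5709


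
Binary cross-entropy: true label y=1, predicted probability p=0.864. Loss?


BCE = -[y·ln(p) + (1-y)·ln(1-p)]
= -1·ln(0.864) - 0
= -ln(0.864) = 0.1462

0.1462


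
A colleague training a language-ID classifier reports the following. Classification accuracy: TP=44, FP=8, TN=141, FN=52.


Accuracy = (TP+TN)/(TP+TN+FP+FN)
= (44+141)/(245)
= 185/245 = 75.51%

75.51%


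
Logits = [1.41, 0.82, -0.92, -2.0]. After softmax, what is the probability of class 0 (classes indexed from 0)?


Exponentials: e^1.41=4.096, e^0.82=2.2705, e^-0.92=0.3985, e^-2.0=0.1353
Sum = 6.9003
Softmax = [0.5936, 0.329, 0.0578, 0.0196]
p[0] = 4.096/6.9003 = 0.5936

0.5936


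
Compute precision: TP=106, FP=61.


Precision = TP/(TP+FP)
= 106/(106+61)
= 106/167 = 63.47%

63.47%


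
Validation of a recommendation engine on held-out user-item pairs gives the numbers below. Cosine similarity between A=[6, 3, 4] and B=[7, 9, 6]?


A·B = 6·7 + 3·9 + 4·6 = 93
‖A‖ = √61 = 7.8102, ‖B‖ = √166 = 12.8841
cos = 93/(√61·√166) = 93/√10126 = 0.9242

0.9242


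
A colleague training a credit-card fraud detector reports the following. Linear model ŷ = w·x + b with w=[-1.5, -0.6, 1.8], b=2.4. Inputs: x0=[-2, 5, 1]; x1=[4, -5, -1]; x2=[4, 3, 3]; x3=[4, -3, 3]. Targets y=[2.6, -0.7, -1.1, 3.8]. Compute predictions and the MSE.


ŷ0 = (-1.5)·(-2) + (-0.6)·(5) + (1.8)·(1) + 2.4 = 4.2
ŷ1 = (-1.5)·(4) + (-0.6)·(-5) + (1.8)·(-1) + 2.4 = -2.4
ŷ2 = (-1.5)·(4) + (-0.6)·(3) + (1.8)·(3) + 2.4 = 0.0
ŷ3 = (-1.5)·(4) + (-0.6)·(-3) + (1.8)·(3) + 2.4 = 3.6
errors² = [2.56, 2.89, 1.21, 0.04]
MSE = 6.7000/4 = 1.675

1.675


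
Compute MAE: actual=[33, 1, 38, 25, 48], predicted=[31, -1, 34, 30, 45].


Absolute errors: |33-31|=2, |1+ 1|=2, |38-34|=4, |25-30|=5, |48-45|=3
Sum = 16
MAE = 16/5 = 16/5

16/5


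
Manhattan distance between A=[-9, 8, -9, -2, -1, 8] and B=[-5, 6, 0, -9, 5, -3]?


d = |-9+ 5| + |8-6| + |-9-0| + |-2+ 9| + |-1-5| + |8+ 3|
  = 4 + 2 + 9 + 7 + 6 + 11
  = 39

39


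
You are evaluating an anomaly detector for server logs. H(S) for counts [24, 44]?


Probabilities: [24/68, 44/68] ≈ [0.3529, 0.6471]
H = -((24/68)·log₂(24/68) + (44/68)·log₂(44/68))
  = 0.9367 bits

0.9367 bits


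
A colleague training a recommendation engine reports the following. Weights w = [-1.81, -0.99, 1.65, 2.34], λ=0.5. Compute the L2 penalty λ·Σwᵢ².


‖w‖₂² = (-1.81)² + (-0.99)² + (1.65)² + (2.34)²
     = 3.2761 + 0.9801 + 2.7225 + 5.4756
     = 12.4543
λ·‖w‖₂² = 0.5·12.4543 = 6.22715

6.22715


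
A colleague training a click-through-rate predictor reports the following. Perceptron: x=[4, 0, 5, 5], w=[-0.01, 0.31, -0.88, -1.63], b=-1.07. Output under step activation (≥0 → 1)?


z = (4)·(-0.01) + (0)·(0.31) + (5)·(-0.88) + (5)·(-1.63) - 1.07
  = -13.66
step(z) = 0 (z<0)

0


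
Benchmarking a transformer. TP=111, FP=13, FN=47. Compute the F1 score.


Precision = 111/124 = 0.8952
Recall = 111/158 = 0.7025
F1 = 2·P·R/(P+R) = 2·TP/(2·TP+FP+FN) = 222/(222+13+47) = 222/282 = 0.7872

0.7872


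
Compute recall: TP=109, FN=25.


Recall = TP/(TP+FN)
= 109/(109+25)
= 109/134 = 81.34%

81.34%


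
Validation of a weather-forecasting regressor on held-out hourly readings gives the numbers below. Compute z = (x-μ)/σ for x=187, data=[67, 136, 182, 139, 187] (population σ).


μ = 142.2, σ = 43.1157
z = (187 - 142.2)/43.1157 = 1.0391

1.0391


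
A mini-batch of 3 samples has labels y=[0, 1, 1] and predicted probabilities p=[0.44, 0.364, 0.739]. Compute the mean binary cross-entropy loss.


L[0] = -ln(1-0.44) = -ln(0.56) = 0.5798
L[1] = -ln(0.364) = 1.0106
L[2] = -ln(0.739) = 0.3025
mean = (0.5798 + 1.0106 + 0.3025)/3 = 0.631

0.631


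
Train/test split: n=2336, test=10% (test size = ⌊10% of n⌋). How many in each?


Test = ⌊2336·10/100⌋ = 233
Train = 2336 - 233 = 2103

Train: 2103, Test: 233


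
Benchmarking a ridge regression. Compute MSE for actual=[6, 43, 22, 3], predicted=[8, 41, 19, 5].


Squared errors: (6-8)²=4, (43-41)²=4, (22-19)²=9, (3-5)²=4
Sum = 21
MSE = 21/4 = 21/4

21/4


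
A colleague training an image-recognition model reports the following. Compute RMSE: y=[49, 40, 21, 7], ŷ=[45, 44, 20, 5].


MSE = 37/4 = 9.25
RMSE = √(37/4) = 3.0414

3.0414


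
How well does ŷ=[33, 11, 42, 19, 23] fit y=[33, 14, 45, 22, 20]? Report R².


ȳ = 26.8
SS_res = Σ(y-ŷ)² = 36
SS_tot = Σ(y-ȳ)² = 602.8
R² = 1 - SS_res/SS_tot = 1 - 0.0597 = 0.9403

0.9403


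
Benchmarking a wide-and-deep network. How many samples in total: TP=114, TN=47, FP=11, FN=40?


Total = TP + TN + FP + FN
= 114 + 47 + 11 + 40
= 212
(Predicted positive: 125, predicted negative: 87)

212


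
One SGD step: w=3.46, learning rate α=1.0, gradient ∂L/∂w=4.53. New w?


w_new = w - α·∇
= 3.46 - 1.0·4.53
= 3.46 - 4.53
= -1.07

-1.07


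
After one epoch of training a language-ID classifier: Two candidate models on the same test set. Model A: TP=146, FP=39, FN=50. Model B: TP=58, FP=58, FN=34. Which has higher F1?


Model A: P=146/185=0.7892, R=146/196=0.7449, F1=2PR/(P+R)=2TP/(2TP+FP+FN)=292/381=0.7664
Model B: P=58/116=0.5, R=58/92=0.6304, F1=2PR/(P+R)=2TP/(2TP+FP+FN)=116/208=0.5577
0.7664 > 0.5577 → Model A

Model A


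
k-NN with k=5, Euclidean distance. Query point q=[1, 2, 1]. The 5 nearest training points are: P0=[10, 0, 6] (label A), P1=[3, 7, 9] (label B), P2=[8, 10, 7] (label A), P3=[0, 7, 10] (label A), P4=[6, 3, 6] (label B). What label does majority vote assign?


d(q,P0) = 10.4881  (label A)
d(q,P1) = 9.6437  (label B)
d(q,P2) = 12.2066  (label A)
d(q,P3) = 10.3441  (label A)
d(q,P4) = 7.1414  (label B)
Votes: A=3, B=2
Majority → A

A


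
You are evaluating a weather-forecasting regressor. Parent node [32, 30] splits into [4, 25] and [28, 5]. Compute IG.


Parent = [32, 30], H_parent = 0.9992
H_left = 0.5788 (n=29), H_right = 0.6136 (n=33)
H_children = (29/62)·0.5788 + (33/62)·0.6136 = 0.5973
IG = 0.9992 - 0.5973 = 0.4019

0.4019


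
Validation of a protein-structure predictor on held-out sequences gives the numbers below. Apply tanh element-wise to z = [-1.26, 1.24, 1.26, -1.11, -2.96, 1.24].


tanh(-1.26) = -0.8511
tanh(1.24) = 0.8455
tanh(1.26) = 0.8511
tanh(-1.11) = -0.8041
tanh(-2.96) = -0.9946
tanh(1.24) = 0.8455
result = [-0.8511, 0.8455, 0.8511, -0.8041, -0.9946, 0.8455]

[-0.8511, 0.8455, 0.8511, -0.8041, -0.9946, 0.8455]


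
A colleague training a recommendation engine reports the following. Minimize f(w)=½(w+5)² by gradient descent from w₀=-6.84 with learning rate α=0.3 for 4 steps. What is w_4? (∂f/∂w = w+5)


step 1: grad = -6.84+5 = -1.84; w = -6.84 - 0.3·(-1.84) = -6.288
step 2: grad = -6.288+5 = -1.288; w = -6.288 - 0.3·(-1.288) = -5.9016
step 3: grad = -5.9016+5 = -0.9016; w = -5.9016 - 0.3·(-0.9016) = -5.63112
step 4: grad = -5.63112+5 = -0.63112; w = -5.63112 - 0.3·(-0.63112) = -5.441784

-5.441784


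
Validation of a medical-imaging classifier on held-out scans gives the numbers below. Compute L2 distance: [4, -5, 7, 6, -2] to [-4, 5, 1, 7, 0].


d = √((4+ 4)² + (-5-5)² + (7-1)² + (6-7)² + (-2-0)²)
  = √(64 + 100 + 36 + 1 + 4)
  = √205 = 14.3178

14.3178


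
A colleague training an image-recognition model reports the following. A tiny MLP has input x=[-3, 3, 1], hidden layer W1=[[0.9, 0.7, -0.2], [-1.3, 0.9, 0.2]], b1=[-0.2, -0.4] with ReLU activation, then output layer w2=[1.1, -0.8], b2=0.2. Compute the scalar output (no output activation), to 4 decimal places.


z1[0] = (0.9)·(-3) + (0.7)·(3) + (-0.2)·(1) - 0.2 = -1.0
z1[1] = (-1.3)·(-3) + (0.9)·(3) + (0.2)·(1) - 0.4 = 6.4
h = ReLU(z1) = [0.0, 6.4]
output = (1.1)·(0.0) + (-0.8)·(6.4) + 0.2 = -4.92

-4.92


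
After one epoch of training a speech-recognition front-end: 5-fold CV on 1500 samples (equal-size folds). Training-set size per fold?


Fold size = 1500/5 = 300
Training per fold = 1500 - 300 = 1200

1200


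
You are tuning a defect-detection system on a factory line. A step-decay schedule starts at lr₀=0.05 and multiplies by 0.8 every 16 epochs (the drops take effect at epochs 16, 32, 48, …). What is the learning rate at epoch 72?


n_drops = ⌊72/16⌋ = 4
lr = 0.05·0.8^4 = 0.05·0.4096 = 0.02048

0.02048


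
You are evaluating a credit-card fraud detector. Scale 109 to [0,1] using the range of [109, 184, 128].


min=109, max=184
(109-109)/(184-109) = 0/75 = 0.0

0.0


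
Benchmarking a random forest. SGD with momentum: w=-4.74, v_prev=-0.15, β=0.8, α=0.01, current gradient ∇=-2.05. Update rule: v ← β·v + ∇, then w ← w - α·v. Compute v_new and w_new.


v_new = 0.8·-0.15 - 2.05 = -0.12 - 2.05 = -2.17
w_new = -4.74 - 0.01·-2.17 = -4.74 + 0.0217 = -4.7183

v_new=-2.17, w_new=-4.7183


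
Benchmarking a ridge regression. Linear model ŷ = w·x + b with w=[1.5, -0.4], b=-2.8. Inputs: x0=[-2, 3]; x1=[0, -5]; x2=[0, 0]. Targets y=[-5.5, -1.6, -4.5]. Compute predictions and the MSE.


ŷ0 = (1.5)·(-2) + (-0.4)·(3) - 2.8 = -7.0
ŷ1 = (1.5)·(0) + (-0.4)·(-5) - 2.8 = -0.8
ŷ2 = (1.5)·(0) + (-0.4)·(0) - 2.8 = -2.8
errors² = [2.25, 0.64, 2.89]
MSE = 5.7800/3 = 1.9267

1.9267


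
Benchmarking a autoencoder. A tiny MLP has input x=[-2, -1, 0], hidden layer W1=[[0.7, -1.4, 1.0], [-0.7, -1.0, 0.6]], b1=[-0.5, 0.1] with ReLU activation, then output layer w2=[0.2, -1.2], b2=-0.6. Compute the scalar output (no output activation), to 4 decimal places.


z1[0] = (0.7)·(-2) + (-1.4)·(-1) + (1.0)·(0) - 0.5 = -0.5
z1[1] = (-0.7)·(-2) + (-1.0)·(-1) + (0.6)·(0) + 0.1 = 2.5
h = ReLU(z1) = [0.0, 2.5]
output = (0.2)·(0.0) + (-1.2)·(2.5) - 0.6 = -3.6

-3.6


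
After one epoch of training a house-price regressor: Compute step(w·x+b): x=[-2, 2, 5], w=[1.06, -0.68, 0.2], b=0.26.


z = (-2)·(1.06) + (2)·(-0.68) + (5)·(0.2) + 0.26
  = -2.22
step(z) = 0 (z<0)

0


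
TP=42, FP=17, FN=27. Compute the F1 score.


Precision = 42/59 = 0.7119
Recall = 42/69 = 0.6087
F1 = 2·P·R/(P+R) = 2·TP/(2·TP+FP+FN) = 84/(84+17+27) = 84/128 = 0.6562

0.6562


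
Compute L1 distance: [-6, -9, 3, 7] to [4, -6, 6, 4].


d = |-6-4| + |-9+ 6| + |3-6| + |7-4|
  = 10 + 3 + 3 + 3
  = 19

19


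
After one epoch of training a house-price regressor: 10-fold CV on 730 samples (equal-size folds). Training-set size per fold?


Fold size = 730/10 = 73
Training per fold = 730 - 73 = 657

657


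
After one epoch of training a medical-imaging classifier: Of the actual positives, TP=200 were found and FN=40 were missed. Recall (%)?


Recall = TP/(TP+FN)
= 200/(200+40)
= 200/240 = 83.33%

83.33%


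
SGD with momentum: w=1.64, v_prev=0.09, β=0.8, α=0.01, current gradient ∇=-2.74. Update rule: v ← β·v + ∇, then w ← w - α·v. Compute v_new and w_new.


v_new = 0.8·0.09 - 2.74 = 0.072 - 2.74 = -2.668
w_new = 1.64 - 0.01·-2.668 = 1.64 + 0.02668 = 1.66668

v_new=-2.668, w_new=1.66668


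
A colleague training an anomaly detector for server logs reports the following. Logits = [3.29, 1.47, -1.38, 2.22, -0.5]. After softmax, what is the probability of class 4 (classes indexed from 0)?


Exponentials: e^3.29=26.8429, e^1.47=4.3492, e^-1.38=0.2516, e^2.22=9.2073, e^-0.5=0.6065
Sum = 41.2575
Softmax = [0.6506, 0.1054, 0.0061, 0.2232, 0.0147]
p[4] = 0.6065/41.2575 = 0.0147

0.0147


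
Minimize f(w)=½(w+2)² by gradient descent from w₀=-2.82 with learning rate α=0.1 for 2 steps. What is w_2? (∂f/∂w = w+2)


step 1: grad = -2.82+2 = -0.82; w = -2.82 - 0.1·(-0.82) = -2.738
step 2: grad = -2.738+2 = -0.738; w = -2.738 - 0.1·(-0.738) = -2.6642

-2.6642


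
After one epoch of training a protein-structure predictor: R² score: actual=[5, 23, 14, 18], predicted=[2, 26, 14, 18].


ȳ = 15
SS_res = Σ(y-ŷ)² = 18
SS_tot = Σ(y-ȳ)² = 174
R² = 1 - SS_res/SS_tot = 1 - 0.1034 = 0.8966

0.8966


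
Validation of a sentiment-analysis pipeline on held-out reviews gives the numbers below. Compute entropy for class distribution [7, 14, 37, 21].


Probabilities: [7/79, 14/79, 37/79, 21/79] ≈ [0.0886, 0.1772, 0.4684, 0.2658]
H = -((7/79)·log₂(7/79) + (14/79)·log₂(14/79) + (37/79)·log₂(37/79) + (21/79)·log₂(21/79))
  = 1.7729 bits

1.7729 bits


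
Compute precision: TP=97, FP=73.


Precision = TP/(TP+FP)
= 97/(97+73)
= 97/170 = 57.06%

57.06%


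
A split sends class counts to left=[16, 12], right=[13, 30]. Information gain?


Parent = [29, 42], H_parent = 0.9757
H_left = 0.9852 (n=28), H_right = 0.8841 (n=43)
H_children = (28/71)·0.9852 + (43/71)·0.8841 = 0.924
IG = 0.9757 - 0.924 = 0.0517

0.0517


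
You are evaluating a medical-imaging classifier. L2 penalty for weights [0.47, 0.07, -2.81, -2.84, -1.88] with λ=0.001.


‖w‖₂² = (0.47)² + (0.07)² + (-2.81)² + (-2.84)² + (-1.88)²
     = 0.2209 + 0.0049 + 7.8961 + 8.0656 + 3.5344
     = 19.7219
λ·‖w‖₂² = 0.001·19.7219 = 0.019722

0.019722
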